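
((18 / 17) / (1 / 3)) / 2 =27/17 = 1.59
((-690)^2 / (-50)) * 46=-438012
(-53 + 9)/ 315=-44/315 = -0.14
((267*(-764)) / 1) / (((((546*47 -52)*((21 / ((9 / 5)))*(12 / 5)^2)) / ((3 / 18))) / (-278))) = 2362861/430248 = 5.49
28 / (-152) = -7/38 = -0.18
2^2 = 4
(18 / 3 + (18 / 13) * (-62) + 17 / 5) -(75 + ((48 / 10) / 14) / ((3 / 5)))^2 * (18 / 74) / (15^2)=-48681918/589225 = -82.62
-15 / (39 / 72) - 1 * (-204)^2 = -541368/13 = -41643.69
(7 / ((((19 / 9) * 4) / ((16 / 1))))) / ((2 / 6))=756/19 = 39.79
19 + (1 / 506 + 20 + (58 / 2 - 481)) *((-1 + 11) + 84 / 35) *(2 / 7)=-1511.51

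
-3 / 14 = -0.21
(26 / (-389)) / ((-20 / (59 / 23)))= 0.01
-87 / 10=-8.70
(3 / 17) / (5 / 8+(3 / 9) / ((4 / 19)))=72/901 = 0.08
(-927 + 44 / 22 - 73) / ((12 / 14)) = -3493/3 = -1164.33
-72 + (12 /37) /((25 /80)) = -13128/185 = -70.96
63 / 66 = 21/22 = 0.95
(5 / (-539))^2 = 25/290521 = 0.00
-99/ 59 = -1.68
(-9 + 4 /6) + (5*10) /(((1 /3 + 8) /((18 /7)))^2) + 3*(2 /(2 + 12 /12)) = -5779/3675 = -1.57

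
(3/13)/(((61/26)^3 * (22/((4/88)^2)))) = 507/302111711 = 0.00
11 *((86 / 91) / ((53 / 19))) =17974/4823 = 3.73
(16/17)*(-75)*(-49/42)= 1400/17 = 82.35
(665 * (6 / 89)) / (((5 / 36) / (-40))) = -1149120/89 = -12911.46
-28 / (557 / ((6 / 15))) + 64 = 178184/2785 = 63.98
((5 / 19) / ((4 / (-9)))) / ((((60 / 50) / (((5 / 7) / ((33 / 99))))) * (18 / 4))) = -125/532 = -0.23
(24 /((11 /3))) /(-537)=-24/1969 = -0.01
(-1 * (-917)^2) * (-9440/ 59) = 134542240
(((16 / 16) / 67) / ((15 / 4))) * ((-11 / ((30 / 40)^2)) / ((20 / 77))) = -13552/45225 = -0.30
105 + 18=123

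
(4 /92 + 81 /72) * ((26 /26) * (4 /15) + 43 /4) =28423/2208 = 12.87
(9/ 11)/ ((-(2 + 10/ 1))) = -3/44 = -0.07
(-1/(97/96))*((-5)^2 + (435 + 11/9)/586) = -2172416/85263 = -25.48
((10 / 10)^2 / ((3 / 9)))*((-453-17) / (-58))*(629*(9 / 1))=3991005/29 = 137620.86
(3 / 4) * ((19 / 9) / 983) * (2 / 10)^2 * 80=0.01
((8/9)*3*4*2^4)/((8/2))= 42.67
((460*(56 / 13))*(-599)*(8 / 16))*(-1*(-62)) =-478337440/13 = -36795187.69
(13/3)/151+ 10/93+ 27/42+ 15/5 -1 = 546373/196602 = 2.78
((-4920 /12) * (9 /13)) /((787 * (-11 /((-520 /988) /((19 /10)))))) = -369000/40627301 = -0.01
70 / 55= 14/11 = 1.27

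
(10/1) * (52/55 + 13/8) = 1131/44 = 25.70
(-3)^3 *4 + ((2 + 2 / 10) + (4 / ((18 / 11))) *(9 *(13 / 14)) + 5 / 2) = -5801/70 = -82.87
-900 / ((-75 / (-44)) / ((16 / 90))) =-1408/15 = -93.87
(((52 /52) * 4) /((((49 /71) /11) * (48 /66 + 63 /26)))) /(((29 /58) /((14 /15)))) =3573856/94605 = 37.78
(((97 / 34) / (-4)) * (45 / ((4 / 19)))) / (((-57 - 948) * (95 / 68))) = 291/2680 = 0.11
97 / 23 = 4.22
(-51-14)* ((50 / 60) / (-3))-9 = 163/18 = 9.06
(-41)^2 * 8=13448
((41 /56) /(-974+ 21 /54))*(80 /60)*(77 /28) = -1353/490700 = 0.00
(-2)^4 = 16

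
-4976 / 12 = -1244/3 = -414.67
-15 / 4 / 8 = -15/32 = -0.47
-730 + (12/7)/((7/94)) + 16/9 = -310994/441 = -705.20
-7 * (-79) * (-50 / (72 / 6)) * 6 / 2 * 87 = -1202775/2 = -601387.50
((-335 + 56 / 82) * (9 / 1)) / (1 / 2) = -246726/41 = -6017.71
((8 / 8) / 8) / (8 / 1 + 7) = 1/120 = 0.01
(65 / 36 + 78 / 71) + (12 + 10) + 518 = 1387663/2556 = 542.90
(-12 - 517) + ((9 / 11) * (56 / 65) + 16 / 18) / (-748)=-636572069/1203345 = -529.00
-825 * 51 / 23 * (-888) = 37362600/23 = 1624460.87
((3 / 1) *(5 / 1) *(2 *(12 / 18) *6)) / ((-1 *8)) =-15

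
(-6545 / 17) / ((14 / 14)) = -385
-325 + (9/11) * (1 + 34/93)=-323.88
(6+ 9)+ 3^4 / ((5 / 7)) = 642/5 = 128.40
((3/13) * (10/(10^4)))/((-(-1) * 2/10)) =3/2600 = 0.00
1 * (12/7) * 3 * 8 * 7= 288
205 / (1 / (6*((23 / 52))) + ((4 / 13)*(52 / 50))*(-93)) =-353625/50686 = -6.98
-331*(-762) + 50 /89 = 22447808/89 = 252222.56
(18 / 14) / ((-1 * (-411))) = 3/959 = 0.00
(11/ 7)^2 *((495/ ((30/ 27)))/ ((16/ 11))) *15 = 17788815/1568 = 11344.91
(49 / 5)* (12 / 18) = 98/15 = 6.53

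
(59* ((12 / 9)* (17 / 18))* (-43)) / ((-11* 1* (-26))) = -43129/3861 = -11.17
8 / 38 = 4/19 = 0.21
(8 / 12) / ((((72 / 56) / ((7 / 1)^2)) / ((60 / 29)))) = 13720/261 = 52.57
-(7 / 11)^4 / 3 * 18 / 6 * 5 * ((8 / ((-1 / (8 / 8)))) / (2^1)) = 48020/14641 = 3.28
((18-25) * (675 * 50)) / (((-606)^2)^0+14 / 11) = -103950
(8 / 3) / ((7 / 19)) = 152/21 = 7.24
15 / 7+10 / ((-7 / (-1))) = 25/7 = 3.57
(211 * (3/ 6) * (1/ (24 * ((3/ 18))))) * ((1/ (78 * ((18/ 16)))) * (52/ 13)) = 1.20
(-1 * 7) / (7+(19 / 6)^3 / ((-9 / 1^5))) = -13608/6749 = -2.02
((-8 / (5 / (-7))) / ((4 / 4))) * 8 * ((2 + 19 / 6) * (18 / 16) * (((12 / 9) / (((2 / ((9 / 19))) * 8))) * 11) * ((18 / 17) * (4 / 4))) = 386694/1615 = 239.44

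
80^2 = 6400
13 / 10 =1.30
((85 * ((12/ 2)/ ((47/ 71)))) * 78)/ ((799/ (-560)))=-93038400/2209 = -42117.88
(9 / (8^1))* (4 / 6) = 3/4 = 0.75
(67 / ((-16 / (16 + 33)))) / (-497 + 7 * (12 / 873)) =0.41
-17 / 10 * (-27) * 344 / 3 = 26316/5 = 5263.20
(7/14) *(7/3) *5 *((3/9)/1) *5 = 175/18 = 9.72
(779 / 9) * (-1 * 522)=-45182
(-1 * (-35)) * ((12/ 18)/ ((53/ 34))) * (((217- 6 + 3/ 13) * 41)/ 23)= 267954680/47541 = 5636.29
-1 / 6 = -0.17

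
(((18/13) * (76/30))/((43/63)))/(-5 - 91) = -1197/22360 = -0.05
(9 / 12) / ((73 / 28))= 21/73 = 0.29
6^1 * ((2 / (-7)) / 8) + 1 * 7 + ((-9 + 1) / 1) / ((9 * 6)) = 2509/378 = 6.64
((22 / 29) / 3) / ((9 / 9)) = 22/87 = 0.25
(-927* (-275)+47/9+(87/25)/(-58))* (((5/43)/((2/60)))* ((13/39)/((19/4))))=458874292/7353 = 62406.40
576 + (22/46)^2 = 304825/529 = 576.23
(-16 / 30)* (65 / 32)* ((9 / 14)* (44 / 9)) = -143/42 = -3.40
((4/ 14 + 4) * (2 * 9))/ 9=60/7 = 8.57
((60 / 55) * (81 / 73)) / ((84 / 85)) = 6885/5621 = 1.22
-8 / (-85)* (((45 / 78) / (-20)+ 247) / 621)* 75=128425/45747 = 2.81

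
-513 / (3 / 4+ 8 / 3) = -6156/41 = -150.15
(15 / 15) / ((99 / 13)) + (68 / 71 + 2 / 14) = 60614/49203 = 1.23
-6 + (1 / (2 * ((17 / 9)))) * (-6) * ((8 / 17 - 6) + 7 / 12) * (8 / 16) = -4791/2312 = -2.07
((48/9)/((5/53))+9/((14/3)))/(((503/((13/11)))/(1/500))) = 159601/580965000 = 0.00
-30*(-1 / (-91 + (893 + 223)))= 6/205 = 0.03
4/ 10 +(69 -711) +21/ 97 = -311071/485 = -641.38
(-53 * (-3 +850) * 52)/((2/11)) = -12838826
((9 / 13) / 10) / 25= 9/3250 = 0.00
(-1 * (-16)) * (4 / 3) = 64/3 = 21.33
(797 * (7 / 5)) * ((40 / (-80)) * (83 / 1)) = -463057/10 = -46305.70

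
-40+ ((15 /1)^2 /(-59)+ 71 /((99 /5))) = -234970/5841 = -40.23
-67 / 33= -2.03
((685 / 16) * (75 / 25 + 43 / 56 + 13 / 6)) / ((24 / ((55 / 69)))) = 37561975/4451328 = 8.44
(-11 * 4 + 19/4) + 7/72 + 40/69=-63877/1656 = -38.57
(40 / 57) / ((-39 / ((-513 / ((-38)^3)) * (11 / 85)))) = -33/1515839 = 0.00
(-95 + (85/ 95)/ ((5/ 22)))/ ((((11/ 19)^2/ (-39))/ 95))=121797429/121 = 1006590.32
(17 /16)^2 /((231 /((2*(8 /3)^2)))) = 289/4158 = 0.07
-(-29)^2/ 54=-841/54 = -15.57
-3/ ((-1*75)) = 1/25 = 0.04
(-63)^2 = 3969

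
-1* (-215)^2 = -46225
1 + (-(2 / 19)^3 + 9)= 68582/6859 = 10.00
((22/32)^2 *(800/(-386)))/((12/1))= -3025/37056 = -0.08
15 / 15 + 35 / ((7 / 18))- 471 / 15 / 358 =162733/1790 = 90.91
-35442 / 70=-17721/35 = -506.31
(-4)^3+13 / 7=-435/7 = -62.14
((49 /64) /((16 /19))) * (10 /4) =4655/2048 = 2.27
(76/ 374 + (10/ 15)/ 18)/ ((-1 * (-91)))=1213/459459 = 0.00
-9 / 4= -2.25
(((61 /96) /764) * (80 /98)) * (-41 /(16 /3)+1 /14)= -260165/50313984 = -0.01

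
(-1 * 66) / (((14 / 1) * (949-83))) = -33/6062 = -0.01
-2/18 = -1/9 = -0.11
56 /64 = 7/8 = 0.88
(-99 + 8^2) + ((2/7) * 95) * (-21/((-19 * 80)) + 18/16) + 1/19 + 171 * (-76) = -13832039/1064 = -13000.04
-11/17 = -0.65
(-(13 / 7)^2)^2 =28561/2401 = 11.90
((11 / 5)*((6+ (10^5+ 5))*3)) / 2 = 3300363/10 = 330036.30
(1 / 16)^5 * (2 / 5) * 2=1/1310720 = 0.00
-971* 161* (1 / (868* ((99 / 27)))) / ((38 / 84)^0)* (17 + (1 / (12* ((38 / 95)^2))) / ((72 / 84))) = -10295513/11904 = -864.88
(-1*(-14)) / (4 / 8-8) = -1.87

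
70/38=35/19 = 1.84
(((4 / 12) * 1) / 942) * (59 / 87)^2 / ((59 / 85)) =5015/21389994 = 0.00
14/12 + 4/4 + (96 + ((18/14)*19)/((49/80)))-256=-242741/2058 = -117.95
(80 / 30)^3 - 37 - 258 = -7453/27 = -276.04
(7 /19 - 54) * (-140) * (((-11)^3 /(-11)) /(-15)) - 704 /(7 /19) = -24929036/399 = -62478.79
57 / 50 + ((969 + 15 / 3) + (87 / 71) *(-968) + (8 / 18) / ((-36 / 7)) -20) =-66449143/287550 = -231.09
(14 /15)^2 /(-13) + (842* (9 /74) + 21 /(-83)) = 916999834/8982675 = 102.09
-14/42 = -1/3 = -0.33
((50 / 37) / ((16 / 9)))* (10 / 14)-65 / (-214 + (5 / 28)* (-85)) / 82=297869645/545136984 = 0.55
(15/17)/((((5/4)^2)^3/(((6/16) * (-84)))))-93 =-5327697/53125 = -100.29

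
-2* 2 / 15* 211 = -844/15 = -56.27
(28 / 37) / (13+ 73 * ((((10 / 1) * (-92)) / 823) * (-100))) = 3292/35555409 = 0.00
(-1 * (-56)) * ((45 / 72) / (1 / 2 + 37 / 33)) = 2310/107 = 21.59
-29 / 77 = -0.38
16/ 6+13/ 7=95/21 = 4.52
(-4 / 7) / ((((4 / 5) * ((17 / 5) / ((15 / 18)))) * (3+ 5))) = -125/5712 = -0.02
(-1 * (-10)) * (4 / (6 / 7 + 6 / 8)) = 224/9 = 24.89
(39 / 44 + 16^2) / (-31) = -11303/1364 = -8.29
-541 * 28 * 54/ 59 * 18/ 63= -233712/59 = -3961.22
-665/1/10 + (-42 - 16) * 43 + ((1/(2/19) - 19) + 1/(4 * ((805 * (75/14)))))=-44332499/17250 = -2570.00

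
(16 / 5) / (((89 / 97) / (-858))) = -1331616/445 = -2992.40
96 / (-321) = -32/107 = -0.30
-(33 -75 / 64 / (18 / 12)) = -1031/32 = -32.22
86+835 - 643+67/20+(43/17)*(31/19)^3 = 681745341/2332060 = 292.34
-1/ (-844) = 1/844 = 0.00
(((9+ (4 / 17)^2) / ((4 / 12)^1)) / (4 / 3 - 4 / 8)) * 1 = 47106/1445 = 32.60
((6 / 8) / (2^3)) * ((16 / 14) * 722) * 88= 47652/7 = 6807.43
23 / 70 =0.33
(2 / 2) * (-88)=-88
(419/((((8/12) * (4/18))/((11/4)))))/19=124443/304 = 409.35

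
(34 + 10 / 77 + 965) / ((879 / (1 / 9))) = 76933/609147 = 0.13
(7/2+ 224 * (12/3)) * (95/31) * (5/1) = 854525/62 = 13782.66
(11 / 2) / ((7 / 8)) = 44/7 = 6.29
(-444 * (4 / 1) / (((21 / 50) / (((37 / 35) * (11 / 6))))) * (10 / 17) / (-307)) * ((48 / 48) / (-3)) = -5.23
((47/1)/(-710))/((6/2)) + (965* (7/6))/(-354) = -2414663/754020 = -3.20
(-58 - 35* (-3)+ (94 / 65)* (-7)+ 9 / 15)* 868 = 2114448/65 = 32529.97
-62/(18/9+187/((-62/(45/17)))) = 3844/371 = 10.36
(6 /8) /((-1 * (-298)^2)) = -3/355216 = 0.00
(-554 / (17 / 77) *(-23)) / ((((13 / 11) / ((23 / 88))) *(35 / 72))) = 29013534/1105 = 26256.59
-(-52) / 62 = 26/31 = 0.84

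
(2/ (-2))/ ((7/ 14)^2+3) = -4/13 = -0.31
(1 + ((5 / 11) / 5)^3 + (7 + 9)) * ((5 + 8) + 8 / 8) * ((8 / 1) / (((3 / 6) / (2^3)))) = 40549376/1331 = 30465.35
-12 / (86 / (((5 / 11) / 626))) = -15/148049 = 0.00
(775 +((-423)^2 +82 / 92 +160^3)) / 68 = 196682425/3128 = 62878.01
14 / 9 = 1.56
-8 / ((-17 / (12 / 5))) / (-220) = -24/4675 = -0.01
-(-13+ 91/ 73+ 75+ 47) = -8048/73 = -110.25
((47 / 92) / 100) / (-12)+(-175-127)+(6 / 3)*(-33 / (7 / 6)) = -277104329/772800 = -358.57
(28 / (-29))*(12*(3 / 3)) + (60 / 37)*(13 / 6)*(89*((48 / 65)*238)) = 58958256/1073 = 54947.12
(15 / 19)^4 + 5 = 702230/130321 = 5.39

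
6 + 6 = 12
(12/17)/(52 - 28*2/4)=6/323 = 0.02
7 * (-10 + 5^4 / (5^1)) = 805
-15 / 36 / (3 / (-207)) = 115/4 = 28.75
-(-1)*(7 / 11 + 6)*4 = 292/11 = 26.55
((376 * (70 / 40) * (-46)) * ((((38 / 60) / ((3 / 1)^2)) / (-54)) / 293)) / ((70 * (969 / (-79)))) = -85399/544672350 = 0.00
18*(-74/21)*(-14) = 888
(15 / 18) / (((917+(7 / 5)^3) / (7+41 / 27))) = 71875/9312408 = 0.01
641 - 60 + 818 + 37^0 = 1400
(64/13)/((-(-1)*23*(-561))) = -64/167739 = 0.00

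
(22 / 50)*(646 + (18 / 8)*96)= 9482/25 = 379.28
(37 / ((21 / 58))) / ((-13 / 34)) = -72964/273 = -267.27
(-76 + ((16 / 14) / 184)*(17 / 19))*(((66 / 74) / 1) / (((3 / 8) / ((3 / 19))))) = -61371288/2150477 = -28.54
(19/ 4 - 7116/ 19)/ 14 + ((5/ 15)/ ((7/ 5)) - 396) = -1347581/3192 = -422.17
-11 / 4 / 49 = -11/196 = -0.06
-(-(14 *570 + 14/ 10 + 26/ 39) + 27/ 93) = 3711526/465 = 7981.78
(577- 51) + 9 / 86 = 45245/86 = 526.10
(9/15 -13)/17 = -62/85 = -0.73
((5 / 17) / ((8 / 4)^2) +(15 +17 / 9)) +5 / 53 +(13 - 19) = 358637/32436 = 11.06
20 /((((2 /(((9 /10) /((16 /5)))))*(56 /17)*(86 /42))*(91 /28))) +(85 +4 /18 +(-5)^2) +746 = 137865583/160992 = 856.35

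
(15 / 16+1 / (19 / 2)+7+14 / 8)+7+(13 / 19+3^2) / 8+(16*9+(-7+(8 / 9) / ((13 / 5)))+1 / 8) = 5529763/35568 = 155.47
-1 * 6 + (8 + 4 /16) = 9/4 = 2.25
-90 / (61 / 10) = -900/61 = -14.75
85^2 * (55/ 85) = 4675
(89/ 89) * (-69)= -69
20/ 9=2.22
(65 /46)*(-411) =-26715/46 = -580.76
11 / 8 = 1.38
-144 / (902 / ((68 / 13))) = -4896/5863 = -0.84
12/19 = 0.63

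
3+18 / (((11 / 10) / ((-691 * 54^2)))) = -362692047/11 = -32972004.27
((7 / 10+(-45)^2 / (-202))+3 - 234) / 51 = -121364/25755 = -4.71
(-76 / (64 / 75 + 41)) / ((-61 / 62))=353400/191479 = 1.85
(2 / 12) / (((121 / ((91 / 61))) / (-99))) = -273/1342 = -0.20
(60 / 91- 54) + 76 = 2062/91 = 22.66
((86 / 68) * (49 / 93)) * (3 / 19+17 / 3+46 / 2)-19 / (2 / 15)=-358412/2907 = -123.29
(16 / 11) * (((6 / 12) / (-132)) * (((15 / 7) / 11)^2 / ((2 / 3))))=-225/717409 = 0.00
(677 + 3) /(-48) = -85/6 = -14.17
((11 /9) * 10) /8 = 55/36 = 1.53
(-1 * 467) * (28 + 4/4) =-13543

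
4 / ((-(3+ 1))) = -1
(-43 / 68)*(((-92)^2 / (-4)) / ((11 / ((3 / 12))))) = 22747/748 = 30.41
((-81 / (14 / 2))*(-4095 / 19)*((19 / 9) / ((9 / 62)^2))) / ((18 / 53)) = 735698.89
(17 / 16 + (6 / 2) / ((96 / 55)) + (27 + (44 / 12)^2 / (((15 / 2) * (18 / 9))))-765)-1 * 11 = -3219793/4320 = -745.32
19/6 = 3.17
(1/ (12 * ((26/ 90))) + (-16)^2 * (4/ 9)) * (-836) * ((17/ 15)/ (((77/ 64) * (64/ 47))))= -810407323/12285 = -65967.22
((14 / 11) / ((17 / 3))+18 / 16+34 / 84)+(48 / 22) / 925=51049919/29059800 = 1.76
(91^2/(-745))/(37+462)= -8281/371755 = -0.02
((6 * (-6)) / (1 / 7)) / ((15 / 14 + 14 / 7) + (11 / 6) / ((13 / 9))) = -22932/395 = -58.06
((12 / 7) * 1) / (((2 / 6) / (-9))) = -324/7 = -46.29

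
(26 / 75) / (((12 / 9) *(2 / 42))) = 5.46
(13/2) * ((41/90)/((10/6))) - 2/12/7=1227/700 = 1.75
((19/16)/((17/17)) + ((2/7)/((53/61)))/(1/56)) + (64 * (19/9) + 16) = 170.71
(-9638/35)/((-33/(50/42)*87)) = 48190/422037 = 0.11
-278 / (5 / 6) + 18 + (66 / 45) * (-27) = -1776/5 = -355.20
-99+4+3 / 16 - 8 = -1645/16 = -102.81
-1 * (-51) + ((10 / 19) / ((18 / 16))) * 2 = 51.94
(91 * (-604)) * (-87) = 4781868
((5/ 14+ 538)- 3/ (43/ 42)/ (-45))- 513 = 25.42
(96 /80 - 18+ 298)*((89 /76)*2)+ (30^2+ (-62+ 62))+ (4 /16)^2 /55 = 1371569/880 = 1558.60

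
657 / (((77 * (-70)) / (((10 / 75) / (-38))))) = 219/512050 = 0.00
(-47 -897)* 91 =-85904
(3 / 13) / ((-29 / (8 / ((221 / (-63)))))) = 1512/83317 = 0.02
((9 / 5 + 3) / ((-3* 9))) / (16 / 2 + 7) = -0.01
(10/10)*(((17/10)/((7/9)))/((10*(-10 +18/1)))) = 153/5600 = 0.03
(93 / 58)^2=8649/3364 = 2.57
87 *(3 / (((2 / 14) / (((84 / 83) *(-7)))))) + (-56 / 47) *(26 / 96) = -302953385/23406 = -12943.41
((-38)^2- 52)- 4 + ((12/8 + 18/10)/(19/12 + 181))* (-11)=15203362/10955 = 1387.80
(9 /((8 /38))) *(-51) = -8721/4 = -2180.25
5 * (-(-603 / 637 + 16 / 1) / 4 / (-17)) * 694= 16636915/21658 = 768.16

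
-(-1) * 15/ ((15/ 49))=49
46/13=3.54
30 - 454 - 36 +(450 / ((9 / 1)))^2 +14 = 2054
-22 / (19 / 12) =-264/19 = -13.89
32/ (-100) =-8/25 = -0.32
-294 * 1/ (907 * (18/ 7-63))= 686/127887 = 0.01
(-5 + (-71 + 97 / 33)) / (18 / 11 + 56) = -2411/1902 = -1.27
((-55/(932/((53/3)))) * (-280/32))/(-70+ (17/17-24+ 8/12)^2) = 306075/14386352 = 0.02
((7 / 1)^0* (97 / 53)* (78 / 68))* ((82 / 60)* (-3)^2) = 25.82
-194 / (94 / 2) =-194/47 = -4.13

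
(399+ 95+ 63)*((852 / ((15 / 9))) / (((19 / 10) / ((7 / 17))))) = 19931688/323 = 61708.01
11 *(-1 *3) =-33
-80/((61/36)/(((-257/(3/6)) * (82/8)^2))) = 155526120/61 = 2549608.52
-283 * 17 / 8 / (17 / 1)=-283/8 = -35.38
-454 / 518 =-0.88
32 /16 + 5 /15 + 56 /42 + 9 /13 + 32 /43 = 8558/1677 = 5.10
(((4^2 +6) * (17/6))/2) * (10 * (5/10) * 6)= 935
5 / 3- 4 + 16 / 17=-71/51 = -1.39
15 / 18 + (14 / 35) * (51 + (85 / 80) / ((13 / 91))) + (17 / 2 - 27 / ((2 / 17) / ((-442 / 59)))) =2480851/1416 = 1752.01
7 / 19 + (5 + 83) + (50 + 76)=4073/19 = 214.37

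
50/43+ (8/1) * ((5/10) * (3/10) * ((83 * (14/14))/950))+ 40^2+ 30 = 166593207/102125 = 1631.27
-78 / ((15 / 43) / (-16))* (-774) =-13845312/5 = -2769062.40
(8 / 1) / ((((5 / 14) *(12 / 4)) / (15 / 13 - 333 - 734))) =-1551872/195 = -7958.32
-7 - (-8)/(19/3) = -109/19 = -5.74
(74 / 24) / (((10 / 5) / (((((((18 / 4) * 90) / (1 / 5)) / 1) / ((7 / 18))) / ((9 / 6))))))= 74925/14 = 5351.79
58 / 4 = 29/2 = 14.50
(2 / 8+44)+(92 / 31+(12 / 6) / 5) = 29523/620 = 47.62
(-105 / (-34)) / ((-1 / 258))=-13545/17 = -796.76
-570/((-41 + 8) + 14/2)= 285/13 = 21.92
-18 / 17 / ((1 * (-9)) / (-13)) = -26/17 = -1.53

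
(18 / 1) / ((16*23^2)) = 9/4232 = 0.00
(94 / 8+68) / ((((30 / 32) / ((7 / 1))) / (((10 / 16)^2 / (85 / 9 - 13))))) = -33495/512 = -65.42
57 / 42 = 19/14 = 1.36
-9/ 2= -4.50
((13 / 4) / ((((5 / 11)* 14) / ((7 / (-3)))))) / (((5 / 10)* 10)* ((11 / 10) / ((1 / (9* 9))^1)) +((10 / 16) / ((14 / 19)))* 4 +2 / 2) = -77/29070 = 0.00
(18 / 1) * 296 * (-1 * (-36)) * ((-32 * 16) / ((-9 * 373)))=10911744/373 = 29254.01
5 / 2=2.50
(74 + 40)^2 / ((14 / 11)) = 71478/7 = 10211.14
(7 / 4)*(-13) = -91/4 = -22.75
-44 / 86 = -22/43 = -0.51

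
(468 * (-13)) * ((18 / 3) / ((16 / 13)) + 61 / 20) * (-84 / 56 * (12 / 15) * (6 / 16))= 4339413/200 = 21697.06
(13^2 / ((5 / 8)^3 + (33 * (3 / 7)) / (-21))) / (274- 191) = -4239872/893993 = -4.74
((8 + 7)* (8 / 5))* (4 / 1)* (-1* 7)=-672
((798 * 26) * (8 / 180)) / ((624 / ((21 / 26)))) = 931/780 = 1.19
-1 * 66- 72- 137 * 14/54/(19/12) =-27434/171 = -160.43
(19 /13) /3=19/39 = 0.49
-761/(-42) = 761/42 = 18.12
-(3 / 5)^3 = -27/125 = -0.22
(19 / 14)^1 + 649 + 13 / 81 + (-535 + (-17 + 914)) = 1012.52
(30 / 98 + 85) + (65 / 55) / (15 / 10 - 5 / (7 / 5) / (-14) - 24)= 50086987/587510 = 85.25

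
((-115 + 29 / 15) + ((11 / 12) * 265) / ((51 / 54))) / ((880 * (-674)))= -73511/302491200 = 0.00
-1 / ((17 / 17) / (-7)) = 7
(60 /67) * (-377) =-22620/67 = -337.61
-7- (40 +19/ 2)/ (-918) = -1417/204 = -6.95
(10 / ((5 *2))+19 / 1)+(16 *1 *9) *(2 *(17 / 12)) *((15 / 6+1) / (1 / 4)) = 5732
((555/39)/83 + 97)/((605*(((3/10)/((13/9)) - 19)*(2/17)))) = -1782416/24535049 = -0.07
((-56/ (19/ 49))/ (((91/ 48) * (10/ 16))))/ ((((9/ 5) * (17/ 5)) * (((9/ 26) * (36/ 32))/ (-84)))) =112394240/26163 = 4295.92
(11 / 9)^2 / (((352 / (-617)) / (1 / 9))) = -6787/23328 = -0.29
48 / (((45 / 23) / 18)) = 2208/5 = 441.60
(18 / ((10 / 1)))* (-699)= -6291/5 = -1258.20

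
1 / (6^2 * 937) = 1/33732 = 0.00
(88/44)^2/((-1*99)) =-4/99 = -0.04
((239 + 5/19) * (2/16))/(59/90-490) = -102285/1673558 = -0.06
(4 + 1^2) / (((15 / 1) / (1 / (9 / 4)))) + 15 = 409/27 = 15.15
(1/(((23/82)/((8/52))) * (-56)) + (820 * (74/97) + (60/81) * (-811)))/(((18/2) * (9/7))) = 272066341/126859122 = 2.14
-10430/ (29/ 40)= -417200/29 = -14386.21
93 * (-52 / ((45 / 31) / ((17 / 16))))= -212381/60 = -3539.68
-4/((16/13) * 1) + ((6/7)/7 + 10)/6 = -919/588 = -1.56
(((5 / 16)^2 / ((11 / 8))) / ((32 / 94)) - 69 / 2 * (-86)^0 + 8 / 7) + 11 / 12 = -3812125/118272 = -32.23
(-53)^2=2809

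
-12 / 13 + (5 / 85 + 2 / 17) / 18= -1211/1326 = -0.91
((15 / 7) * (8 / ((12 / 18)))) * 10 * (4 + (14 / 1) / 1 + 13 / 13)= 34200/7 = 4885.71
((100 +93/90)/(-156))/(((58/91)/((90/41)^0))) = -21217/20880 = -1.02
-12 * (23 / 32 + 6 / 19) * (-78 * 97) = 7138521/76 = 93927.91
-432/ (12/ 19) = -684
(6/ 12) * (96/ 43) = 1.12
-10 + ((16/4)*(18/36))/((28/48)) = -46/7 = -6.57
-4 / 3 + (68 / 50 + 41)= 3077/75 = 41.03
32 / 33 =0.97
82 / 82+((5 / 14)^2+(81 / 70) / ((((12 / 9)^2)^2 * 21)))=143627/125440 = 1.14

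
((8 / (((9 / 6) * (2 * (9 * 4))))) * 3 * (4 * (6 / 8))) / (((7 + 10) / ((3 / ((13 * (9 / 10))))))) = 20/1989 = 0.01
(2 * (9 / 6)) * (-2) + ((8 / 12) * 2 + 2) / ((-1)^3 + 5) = -31/6 = -5.17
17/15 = 1.13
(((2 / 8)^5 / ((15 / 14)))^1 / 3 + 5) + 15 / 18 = 5.83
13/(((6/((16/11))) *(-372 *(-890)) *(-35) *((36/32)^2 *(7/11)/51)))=-14144/821285325 = 0.00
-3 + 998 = 995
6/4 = 1.50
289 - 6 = 283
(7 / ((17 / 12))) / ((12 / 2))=14/17 = 0.82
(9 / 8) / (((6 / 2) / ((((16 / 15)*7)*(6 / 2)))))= 42/5 = 8.40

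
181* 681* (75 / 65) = 1848915/13 = 142224.23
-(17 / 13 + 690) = -8987/13 = -691.31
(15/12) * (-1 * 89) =-445/4 = -111.25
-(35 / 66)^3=-42875/287496 = -0.15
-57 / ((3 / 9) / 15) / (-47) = 2565/47 = 54.57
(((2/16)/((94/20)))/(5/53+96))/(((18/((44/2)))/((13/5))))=689/783396 = 0.00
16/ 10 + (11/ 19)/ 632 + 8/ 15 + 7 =1645261/180120 = 9.13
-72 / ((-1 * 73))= 72/73 = 0.99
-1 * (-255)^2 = -65025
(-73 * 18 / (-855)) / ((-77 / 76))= -584/385 = -1.52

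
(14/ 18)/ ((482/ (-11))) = -77/4338 = -0.02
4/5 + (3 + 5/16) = 329/80 = 4.11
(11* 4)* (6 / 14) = 132/7 = 18.86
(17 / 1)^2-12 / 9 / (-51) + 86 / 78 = 577066/1989 = 290.13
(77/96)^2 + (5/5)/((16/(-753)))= -46.42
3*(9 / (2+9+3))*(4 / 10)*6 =162/35 = 4.63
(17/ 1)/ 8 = 17/8 = 2.12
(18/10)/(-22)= -9/110 = -0.08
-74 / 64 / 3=-37/96 = -0.39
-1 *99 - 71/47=-4724/47 = -100.51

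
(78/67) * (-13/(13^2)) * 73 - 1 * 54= -4056/67 = -60.54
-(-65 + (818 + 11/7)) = -5282/7 = -754.57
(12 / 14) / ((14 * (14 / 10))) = 15/343 = 0.04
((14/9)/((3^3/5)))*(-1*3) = -70/81 = -0.86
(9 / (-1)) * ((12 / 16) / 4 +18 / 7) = -2781/112 = -24.83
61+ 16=77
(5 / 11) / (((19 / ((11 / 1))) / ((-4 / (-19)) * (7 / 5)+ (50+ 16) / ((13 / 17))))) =106954/4693 = 22.79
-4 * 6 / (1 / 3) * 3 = -216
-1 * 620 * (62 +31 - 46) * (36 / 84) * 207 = -18095940/7 = -2585134.29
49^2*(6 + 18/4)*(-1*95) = -2394997.50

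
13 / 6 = 2.17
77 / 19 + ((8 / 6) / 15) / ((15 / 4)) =52279/12825 = 4.08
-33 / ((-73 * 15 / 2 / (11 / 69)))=242/25185 = 0.01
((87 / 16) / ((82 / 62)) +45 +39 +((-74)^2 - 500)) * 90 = 149492565/328 = 455770.02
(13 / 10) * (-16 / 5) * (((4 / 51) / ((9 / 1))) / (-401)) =416/4601475 = 0.00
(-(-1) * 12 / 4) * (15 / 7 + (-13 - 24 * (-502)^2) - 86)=-18144578.57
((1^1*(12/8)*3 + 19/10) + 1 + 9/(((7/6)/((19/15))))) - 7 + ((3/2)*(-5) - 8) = -373/70 = -5.33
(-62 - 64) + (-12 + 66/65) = -8904/65 = -136.98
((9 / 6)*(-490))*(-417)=306495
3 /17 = 0.18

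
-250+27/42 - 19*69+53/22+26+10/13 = -1532710/1001 = -1531.18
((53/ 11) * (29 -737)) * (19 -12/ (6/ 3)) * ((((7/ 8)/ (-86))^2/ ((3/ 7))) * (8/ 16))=-13943293/2603392 = -5.36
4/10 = 2/5 = 0.40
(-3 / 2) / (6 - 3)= -1/2 = -0.50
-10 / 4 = -5/2 = -2.50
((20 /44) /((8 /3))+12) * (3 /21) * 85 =13005/88 = 147.78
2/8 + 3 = 13/4 = 3.25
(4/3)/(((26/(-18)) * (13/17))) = -204/169 = -1.21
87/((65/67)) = 5829/65 = 89.68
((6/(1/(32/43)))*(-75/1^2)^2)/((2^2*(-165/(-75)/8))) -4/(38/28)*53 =203796136/8987 = 22676.77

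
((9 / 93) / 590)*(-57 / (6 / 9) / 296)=-513/10827680 = 0.00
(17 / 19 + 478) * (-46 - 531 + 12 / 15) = -26214219/95 = -275939.15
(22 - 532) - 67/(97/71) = -54227/97 = -559.04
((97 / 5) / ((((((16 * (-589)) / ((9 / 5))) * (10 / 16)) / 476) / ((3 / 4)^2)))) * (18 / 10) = -8414847/2945000 = -2.86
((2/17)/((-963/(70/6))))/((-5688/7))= 245/139677372 = 0.00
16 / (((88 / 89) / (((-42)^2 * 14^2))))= 61542432/11 = 5594766.55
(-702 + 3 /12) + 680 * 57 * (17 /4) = 656113/4 = 164028.25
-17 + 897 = 880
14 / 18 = 7/9 = 0.78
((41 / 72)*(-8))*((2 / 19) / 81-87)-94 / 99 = 60240175/152361 = 395.38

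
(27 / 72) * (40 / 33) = 5/11 = 0.45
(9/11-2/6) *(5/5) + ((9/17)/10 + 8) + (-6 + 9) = 64727/5610 = 11.54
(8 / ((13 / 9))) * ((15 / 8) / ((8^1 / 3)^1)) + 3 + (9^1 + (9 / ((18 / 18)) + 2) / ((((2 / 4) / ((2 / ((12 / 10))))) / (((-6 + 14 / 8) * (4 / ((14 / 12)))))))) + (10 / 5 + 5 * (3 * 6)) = -310413/728 = -426.39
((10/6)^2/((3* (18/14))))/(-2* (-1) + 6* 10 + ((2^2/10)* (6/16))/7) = 24500/2109969 = 0.01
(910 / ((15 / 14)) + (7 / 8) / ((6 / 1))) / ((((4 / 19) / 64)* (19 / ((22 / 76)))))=448525/114 = 3934.43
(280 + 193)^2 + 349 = 224078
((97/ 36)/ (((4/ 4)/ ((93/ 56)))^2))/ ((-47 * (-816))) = 93217/481087488 = 0.00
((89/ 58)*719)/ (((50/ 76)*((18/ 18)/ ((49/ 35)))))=8510803/3625 = 2347.81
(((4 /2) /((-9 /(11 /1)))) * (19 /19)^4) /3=-22/27 = -0.81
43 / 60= 0.72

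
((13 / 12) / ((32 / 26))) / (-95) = -169/18240 = -0.01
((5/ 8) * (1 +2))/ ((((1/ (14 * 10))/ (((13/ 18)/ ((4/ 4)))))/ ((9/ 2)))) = 6825/8 = 853.12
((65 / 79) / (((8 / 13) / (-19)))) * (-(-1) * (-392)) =786695/79 = 9958.16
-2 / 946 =-1/473 = 0.00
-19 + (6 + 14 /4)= -19/2 = -9.50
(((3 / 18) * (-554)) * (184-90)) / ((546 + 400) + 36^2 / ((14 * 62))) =-2825123/308409 = -9.16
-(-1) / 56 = 0.02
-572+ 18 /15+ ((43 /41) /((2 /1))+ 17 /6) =-348977/615 = -567.44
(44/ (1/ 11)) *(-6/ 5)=-2904/5 = -580.80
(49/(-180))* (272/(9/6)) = -6664/135 = -49.36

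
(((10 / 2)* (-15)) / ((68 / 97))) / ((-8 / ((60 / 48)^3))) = 909375/34816 = 26.12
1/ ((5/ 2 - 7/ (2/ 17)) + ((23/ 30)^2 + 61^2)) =900/3298129 = 0.00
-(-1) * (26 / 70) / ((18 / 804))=1742/105 = 16.59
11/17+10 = 181/17 = 10.65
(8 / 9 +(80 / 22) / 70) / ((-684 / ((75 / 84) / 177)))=-4075/587300868 = 0.00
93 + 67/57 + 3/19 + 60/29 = 8387/87 = 96.40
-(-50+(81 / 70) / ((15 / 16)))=8534/175 = 48.77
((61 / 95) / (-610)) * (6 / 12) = -1/1900 = 0.00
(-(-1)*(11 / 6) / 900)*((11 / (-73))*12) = -121/32850 = 0.00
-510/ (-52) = 255/26 = 9.81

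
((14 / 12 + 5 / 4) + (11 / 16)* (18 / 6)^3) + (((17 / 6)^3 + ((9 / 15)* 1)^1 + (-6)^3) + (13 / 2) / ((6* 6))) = -370429/2160 = -171.49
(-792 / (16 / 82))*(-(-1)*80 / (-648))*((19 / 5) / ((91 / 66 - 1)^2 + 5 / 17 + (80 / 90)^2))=30953736/19957 = 1551.02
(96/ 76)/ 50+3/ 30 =0.13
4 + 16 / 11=60/11 = 5.45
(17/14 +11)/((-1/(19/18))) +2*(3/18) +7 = -467/84 = -5.56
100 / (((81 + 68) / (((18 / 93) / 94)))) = 300/217093 = 0.00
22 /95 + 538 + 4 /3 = 153776/285 = 539.56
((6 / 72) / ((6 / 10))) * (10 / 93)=25/1674 = 0.01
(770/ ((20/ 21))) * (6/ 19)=4851/19 = 255.32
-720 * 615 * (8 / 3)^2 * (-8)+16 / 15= 377856016/15 = 25190401.07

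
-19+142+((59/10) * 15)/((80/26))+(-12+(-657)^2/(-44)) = -8509989/880 = -9670.44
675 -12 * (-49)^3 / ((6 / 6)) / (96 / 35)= 4123115/8 = 515389.38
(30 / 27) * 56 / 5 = 112/9 = 12.44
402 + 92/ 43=404.14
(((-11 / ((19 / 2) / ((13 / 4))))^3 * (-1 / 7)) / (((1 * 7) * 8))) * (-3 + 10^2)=283648079/21509824 = 13.19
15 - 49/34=461/34 = 13.56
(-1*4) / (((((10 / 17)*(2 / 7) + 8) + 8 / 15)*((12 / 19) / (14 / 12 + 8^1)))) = -56525/8472 = -6.67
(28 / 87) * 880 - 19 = 22987/87 = 264.22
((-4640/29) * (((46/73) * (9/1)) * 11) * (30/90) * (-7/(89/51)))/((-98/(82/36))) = -14107280/45479 = -310.19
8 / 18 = 0.44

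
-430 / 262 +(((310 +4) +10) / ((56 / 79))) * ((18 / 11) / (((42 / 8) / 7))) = 10042673/10087 = 995.61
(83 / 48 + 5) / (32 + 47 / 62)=10013/48744 = 0.21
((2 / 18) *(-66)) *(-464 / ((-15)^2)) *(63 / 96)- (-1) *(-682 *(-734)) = 112634533/225 = 500597.92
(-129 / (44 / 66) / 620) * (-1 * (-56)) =-2709/155 = -17.48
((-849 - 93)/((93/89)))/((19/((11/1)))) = -307406/589 = -521.91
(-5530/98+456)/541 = 2797/3787 = 0.74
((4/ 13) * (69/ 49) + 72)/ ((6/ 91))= 7690/7 = 1098.57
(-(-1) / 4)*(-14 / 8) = -7/16 = -0.44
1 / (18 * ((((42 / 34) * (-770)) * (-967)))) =17/281455020 = 0.00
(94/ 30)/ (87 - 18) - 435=-450178/1035 = -434.95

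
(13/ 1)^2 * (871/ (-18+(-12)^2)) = 147199/126 = 1168.25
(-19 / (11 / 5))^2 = 9025/121 = 74.59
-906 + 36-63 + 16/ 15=-13979/15 = -931.93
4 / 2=2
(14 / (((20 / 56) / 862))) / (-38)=-84476/95 = -889.22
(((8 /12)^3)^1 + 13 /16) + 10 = 4799/432 = 11.11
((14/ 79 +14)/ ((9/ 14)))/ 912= 980/40527 = 0.02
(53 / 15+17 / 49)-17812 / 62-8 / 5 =-6493954/22785 = -285.01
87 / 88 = 0.99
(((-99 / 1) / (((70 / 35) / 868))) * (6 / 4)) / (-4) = 64449/4 = 16112.25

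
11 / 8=1.38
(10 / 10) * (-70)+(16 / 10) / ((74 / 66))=-12686/185 = -68.57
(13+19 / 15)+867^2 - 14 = 751689.27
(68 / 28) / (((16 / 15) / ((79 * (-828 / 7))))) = -4170015/196 = -21275.59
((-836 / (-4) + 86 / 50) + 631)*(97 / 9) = 2041171/225 = 9071.87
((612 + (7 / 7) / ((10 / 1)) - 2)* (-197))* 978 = -587727633/5 = -117545526.60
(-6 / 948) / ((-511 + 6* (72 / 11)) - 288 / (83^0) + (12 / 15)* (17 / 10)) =275/32951058 = 0.00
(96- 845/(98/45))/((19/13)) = -199.80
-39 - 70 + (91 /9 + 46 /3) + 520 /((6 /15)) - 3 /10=109453/90 = 1216.14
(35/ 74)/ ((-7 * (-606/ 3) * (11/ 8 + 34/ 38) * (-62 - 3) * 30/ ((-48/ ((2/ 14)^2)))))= 14896/83802225 = 0.00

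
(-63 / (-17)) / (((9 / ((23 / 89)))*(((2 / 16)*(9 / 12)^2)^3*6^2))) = 84410368/9926793 = 8.50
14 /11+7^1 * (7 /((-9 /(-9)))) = 553/11 = 50.27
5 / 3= 1.67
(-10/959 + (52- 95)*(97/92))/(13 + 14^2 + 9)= -4000909/19233704 = -0.21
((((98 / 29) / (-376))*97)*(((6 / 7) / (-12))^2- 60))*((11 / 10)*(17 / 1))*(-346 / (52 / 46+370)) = -911.84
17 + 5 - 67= -45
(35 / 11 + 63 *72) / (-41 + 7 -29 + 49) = -7133/22 = -324.23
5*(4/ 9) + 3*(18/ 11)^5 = 54239356/1449459 = 37.42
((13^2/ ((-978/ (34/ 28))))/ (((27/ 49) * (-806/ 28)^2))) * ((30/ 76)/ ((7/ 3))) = -4165/53571906 = 0.00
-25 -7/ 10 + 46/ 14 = -1569/70 = -22.41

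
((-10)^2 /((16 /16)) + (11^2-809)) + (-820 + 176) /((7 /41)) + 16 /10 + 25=-21667/5 = -4333.40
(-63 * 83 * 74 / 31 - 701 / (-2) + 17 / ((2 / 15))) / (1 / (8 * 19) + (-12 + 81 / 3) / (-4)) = 56563456/17639 = 3206.73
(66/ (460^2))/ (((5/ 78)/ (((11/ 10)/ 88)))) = 1287/21160000 = 0.00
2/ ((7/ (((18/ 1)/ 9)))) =4/7 = 0.57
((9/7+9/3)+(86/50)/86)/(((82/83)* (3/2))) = 125081/43050 = 2.91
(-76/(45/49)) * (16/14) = -4256/45 = -94.58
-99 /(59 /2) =-198/59 = -3.36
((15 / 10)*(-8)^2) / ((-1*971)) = -96/971 = -0.10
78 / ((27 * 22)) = 13/99 = 0.13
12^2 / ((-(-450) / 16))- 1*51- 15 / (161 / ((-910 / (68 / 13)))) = -580079/19550 = -29.67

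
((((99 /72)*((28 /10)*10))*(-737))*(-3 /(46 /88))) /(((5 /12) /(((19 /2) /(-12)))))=-35581623/115 = -309405.42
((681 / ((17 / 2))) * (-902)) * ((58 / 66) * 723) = -780559476/17 = -45915263.29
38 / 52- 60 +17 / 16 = -12107/208 = -58.21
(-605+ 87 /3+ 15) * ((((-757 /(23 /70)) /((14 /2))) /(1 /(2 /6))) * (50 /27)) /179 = 70779500/111159 = 636.74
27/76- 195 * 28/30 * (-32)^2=-14163941/76 = -186367.64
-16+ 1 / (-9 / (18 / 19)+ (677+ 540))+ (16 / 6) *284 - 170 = 459924/805 = 571.33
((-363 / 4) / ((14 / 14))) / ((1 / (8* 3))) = -2178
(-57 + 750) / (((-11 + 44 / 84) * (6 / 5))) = -441/8 = -55.12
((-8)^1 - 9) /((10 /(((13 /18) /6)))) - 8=-8861/1080 = -8.20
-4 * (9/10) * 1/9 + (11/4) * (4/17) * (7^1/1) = 351/85 = 4.13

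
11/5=2.20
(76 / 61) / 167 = 76/10187 = 0.01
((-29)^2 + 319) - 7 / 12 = 13913/12 = 1159.42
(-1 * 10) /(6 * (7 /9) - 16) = 15/17 = 0.88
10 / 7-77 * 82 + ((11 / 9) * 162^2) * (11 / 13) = 1895408/91 = 20828.66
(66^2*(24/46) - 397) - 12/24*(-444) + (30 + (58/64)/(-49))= 76732549/36064 = 2127.68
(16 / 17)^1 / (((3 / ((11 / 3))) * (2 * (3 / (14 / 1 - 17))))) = -88/153 = -0.58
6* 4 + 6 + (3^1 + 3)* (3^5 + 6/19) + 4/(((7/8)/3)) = 199980/133 = 1503.61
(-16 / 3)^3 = -4096/27 = -151.70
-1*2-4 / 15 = -34/15 = -2.27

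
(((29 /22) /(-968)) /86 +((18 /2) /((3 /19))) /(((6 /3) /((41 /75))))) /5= 713351387/228932000 = 3.12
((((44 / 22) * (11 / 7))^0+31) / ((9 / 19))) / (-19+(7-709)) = -608/6489 = -0.09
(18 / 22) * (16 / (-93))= -0.14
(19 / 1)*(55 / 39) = 1045/39 = 26.79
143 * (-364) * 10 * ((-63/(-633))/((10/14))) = -15303288/211 = -72527.43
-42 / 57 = -14/19 = -0.74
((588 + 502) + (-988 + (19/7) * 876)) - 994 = 10400/7 = 1485.71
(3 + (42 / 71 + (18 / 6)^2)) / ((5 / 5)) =894/71 = 12.59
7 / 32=0.22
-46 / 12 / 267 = -23/1602 = -0.01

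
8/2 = 4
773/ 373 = 2.07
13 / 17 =0.76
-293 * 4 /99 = -1172/99 = -11.84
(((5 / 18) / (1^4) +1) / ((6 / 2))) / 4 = 23/216 = 0.11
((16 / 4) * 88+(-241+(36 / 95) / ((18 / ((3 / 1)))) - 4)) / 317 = 10171/30115 = 0.34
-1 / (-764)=1/764 = 0.00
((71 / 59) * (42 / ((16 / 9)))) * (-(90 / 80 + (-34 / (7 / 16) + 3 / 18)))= 8204121/3776 = 2172.70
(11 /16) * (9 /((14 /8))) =99/28 = 3.54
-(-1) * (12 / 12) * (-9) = -9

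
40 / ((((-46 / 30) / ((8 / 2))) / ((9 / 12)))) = -1800/23 = -78.26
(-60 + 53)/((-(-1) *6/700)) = -2450/3 = -816.67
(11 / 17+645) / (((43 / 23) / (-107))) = -27011936/731 = -36952.03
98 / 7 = 14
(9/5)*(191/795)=573/1325 = 0.43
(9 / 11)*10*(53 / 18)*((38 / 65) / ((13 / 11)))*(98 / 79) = 14.78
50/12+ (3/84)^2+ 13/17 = 4.93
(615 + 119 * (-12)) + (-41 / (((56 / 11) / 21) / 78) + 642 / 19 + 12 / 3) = -13966.96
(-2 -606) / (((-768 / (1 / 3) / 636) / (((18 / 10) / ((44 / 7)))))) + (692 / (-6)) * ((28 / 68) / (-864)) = 58305443/1211760 = 48.12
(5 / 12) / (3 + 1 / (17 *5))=425/3072 = 0.14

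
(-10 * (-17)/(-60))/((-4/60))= 85/2 = 42.50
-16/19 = -0.84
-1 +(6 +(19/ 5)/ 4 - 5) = 19/20 = 0.95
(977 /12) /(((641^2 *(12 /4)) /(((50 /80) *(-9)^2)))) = 43965/13148192 = 0.00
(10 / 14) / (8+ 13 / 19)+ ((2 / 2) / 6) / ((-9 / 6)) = -20/693 = -0.03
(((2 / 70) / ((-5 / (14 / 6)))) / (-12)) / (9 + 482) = 1/441900 = 0.00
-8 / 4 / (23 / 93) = -186/23 = -8.09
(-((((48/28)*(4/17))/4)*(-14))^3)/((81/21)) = 3584/4913 = 0.73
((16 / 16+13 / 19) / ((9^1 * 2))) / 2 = 0.05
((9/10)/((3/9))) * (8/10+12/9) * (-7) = -1008/25 = -40.32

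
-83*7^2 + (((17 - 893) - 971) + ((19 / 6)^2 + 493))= -194795/36 = -5410.97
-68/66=-34/33 = -1.03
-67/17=-3.94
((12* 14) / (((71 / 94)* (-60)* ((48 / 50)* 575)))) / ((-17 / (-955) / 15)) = -314195/55522 = -5.66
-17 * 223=-3791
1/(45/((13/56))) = 13/2520 = 0.01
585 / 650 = 9/10 = 0.90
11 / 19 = 0.58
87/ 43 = 2.02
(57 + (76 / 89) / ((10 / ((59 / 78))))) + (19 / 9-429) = -19254902/52065 = -369.82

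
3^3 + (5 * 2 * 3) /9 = 91/3 = 30.33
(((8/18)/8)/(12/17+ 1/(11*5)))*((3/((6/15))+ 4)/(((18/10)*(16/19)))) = 2042975/3509568 = 0.58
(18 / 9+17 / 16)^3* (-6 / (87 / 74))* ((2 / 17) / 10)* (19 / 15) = -82707247/37862400 = -2.18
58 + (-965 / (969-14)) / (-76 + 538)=5117843/88242 = 58.00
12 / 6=2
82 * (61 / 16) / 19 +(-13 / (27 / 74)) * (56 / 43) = -5284883/176472 = -29.95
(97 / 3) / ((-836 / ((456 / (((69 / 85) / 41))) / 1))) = -676090/759 = -890.76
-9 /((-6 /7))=21/2 = 10.50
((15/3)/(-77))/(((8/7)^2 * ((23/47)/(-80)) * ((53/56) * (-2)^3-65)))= -57575/514096 = -0.11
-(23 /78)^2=-529/6084 = -0.09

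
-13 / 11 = -1.18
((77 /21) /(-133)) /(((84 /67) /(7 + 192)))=-146663/33516 = -4.38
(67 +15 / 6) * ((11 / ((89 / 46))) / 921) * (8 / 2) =140668/81969 = 1.72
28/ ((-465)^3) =-28/100544625 = 0.00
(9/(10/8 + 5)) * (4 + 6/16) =63/10 = 6.30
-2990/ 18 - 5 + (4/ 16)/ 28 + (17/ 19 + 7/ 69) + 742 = 251917021/440496 = 571.89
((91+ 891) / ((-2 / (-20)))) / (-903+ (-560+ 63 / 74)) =-726680/108199 = -6.72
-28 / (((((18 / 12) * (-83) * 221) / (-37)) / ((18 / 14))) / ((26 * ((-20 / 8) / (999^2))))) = 40/12686301 = 0.00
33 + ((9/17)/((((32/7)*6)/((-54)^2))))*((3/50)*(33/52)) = 24853191/707200 = 35.14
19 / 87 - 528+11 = -44960/87 = -516.78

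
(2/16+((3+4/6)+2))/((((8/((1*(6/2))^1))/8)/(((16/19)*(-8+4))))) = -1112/19 = -58.53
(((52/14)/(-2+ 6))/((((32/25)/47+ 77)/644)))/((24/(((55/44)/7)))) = 1756625/30410352 = 0.06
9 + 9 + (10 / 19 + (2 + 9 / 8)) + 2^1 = 23.65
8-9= -1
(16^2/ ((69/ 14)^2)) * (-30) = -501760/1587 = -316.17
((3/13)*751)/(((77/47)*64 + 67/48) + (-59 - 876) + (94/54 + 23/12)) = -45744912/217785659 = -0.21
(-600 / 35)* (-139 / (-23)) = -16680/161 = -103.60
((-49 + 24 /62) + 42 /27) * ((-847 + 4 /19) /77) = 119543/231 = 517.50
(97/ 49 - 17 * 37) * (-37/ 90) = 568394/2205 = 257.78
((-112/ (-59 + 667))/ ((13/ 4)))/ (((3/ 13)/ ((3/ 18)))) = -7/171 = -0.04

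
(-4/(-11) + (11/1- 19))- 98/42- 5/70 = -4639/462 = -10.04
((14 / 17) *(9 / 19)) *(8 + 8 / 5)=6048/1615 = 3.74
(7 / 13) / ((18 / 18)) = 7/13 = 0.54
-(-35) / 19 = 35/19 = 1.84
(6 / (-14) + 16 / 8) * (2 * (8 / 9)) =176/63 = 2.79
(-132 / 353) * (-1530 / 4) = 50490/353 = 143.03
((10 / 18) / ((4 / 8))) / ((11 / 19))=190/99 = 1.92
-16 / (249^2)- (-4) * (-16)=-3968080/62001 = -64.00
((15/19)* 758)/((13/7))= 79590/247 = 322.23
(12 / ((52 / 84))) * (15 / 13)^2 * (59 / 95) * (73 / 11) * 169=48841380/2717 = 17976.22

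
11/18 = 0.61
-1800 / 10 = -180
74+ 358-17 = 415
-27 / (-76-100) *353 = 9531/176 = 54.15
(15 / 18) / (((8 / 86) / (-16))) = -430/3 = -143.33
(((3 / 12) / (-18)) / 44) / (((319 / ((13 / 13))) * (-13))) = 1/13137696 = 0.00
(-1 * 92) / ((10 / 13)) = -598/5 = -119.60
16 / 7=2.29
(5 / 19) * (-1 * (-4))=20/19 = 1.05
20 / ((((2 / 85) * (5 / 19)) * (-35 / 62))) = -40052/7 = -5721.71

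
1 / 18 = 0.06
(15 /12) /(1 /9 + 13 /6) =0.55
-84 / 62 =-42/31 = -1.35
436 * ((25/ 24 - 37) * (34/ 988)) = -1599139/2964 = -539.52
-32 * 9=-288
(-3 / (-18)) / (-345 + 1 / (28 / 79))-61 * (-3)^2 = -15779921/28743 = -549.00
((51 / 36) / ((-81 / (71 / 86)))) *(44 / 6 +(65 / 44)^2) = -66707269/485502336 = -0.14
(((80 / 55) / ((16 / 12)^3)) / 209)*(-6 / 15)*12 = -162/11495 = -0.01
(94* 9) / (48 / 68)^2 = 13583/8 = 1697.88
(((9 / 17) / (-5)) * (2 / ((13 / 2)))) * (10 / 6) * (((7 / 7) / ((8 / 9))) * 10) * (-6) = 810/221 = 3.67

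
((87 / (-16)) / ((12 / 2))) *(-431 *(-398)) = -2487301/16 = -155456.31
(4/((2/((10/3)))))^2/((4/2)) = 200/9 = 22.22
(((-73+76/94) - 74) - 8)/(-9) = 7247/423 = 17.13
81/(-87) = -27/29 = -0.93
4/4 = 1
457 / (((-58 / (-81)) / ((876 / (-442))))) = -1264.90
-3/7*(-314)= 134.57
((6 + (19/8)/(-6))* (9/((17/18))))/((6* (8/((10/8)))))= 12105/8704 = 1.39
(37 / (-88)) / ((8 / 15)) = -555/704 = -0.79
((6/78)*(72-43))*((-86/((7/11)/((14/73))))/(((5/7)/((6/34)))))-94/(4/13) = -51590771/161330 = -319.78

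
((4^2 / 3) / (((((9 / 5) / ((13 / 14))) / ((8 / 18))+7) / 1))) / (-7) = -2080/31017 = -0.07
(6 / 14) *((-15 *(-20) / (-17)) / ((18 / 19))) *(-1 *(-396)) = -376200/119 = -3161.34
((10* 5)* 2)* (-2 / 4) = -50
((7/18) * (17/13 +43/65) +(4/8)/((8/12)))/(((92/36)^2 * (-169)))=-31923/23244260 = 0.00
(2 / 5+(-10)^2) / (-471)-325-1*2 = -770587/2355 = -327.21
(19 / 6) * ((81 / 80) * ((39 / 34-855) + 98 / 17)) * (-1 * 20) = 14792355/272 = 54383.66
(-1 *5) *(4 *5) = -100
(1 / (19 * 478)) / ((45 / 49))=49/408690 = 0.00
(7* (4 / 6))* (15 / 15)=4.67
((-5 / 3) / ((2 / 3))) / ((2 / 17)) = -85/4 = -21.25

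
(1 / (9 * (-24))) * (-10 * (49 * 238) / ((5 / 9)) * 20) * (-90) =-1749300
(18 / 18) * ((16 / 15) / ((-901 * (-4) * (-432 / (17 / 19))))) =-1/1631340 = 0.00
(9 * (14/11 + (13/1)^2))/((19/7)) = 564.59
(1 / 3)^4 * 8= 8/81 = 0.10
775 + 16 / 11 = 8541/11 = 776.45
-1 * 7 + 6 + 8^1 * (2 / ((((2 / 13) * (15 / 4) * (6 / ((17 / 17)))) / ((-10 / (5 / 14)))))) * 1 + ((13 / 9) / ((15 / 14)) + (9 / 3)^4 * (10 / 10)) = -1298/27 = -48.07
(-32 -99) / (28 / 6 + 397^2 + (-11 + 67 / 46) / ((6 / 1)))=-12052/14500311 = 0.00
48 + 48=96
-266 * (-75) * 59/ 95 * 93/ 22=52375.91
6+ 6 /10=33/5 = 6.60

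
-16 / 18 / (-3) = 8/27 = 0.30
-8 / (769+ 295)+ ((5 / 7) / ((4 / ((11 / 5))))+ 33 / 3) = 6057/532 = 11.39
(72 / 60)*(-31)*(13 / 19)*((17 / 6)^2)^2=-33658963/20520 = -1640.30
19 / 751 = 0.03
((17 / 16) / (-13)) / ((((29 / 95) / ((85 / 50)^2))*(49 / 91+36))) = -4913/232000 = -0.02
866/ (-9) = -866/9 = -96.22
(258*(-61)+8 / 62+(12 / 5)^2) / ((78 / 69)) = -140212439/10075 = -13916.87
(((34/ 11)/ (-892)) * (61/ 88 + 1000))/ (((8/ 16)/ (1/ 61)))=-0.11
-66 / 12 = -11/2 = -5.50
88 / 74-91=-3323/37 = -89.81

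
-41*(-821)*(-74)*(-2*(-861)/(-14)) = 306382422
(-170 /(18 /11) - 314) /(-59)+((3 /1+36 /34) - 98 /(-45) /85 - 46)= -462404/13275 = -34.83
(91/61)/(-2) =-91/122 = -0.75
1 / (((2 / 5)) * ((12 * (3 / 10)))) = 25/36 = 0.69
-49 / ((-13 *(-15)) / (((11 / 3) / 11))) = -49/585 = -0.08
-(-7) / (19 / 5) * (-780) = -27300/19 = -1436.84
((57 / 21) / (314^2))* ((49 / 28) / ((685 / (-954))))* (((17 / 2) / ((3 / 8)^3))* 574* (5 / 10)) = -157220896/50653695 = -3.10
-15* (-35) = 525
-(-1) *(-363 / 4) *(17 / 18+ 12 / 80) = -23837/240 = -99.32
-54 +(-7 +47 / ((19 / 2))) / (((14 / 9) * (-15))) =-71703/1330 = -53.91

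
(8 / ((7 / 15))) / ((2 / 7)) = 60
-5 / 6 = -0.83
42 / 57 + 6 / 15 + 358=34118/95 = 359.14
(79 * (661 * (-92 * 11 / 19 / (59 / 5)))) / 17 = -264228140/19057 = -13865.15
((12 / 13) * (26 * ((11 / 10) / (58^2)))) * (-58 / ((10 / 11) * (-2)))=363/1450 = 0.25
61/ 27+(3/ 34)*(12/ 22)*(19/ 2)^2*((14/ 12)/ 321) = 2.28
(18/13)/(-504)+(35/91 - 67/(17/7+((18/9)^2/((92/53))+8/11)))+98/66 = -604238737/58078020 = -10.40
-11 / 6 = -1.83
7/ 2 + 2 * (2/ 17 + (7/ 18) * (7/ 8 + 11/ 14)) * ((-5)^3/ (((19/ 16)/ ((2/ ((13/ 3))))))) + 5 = -551617/8398 = -65.68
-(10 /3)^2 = -11.11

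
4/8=1/2 = 0.50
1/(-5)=-1/5 = -0.20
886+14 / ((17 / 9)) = 15188/17 = 893.41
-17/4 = -4.25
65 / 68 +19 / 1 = 1357/68 = 19.96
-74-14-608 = -696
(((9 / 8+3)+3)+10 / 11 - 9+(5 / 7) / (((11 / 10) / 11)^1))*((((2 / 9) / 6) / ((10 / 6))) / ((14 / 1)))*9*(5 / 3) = 3805/25872 = 0.15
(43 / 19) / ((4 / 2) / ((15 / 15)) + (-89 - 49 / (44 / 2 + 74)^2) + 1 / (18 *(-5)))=-0.03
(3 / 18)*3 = 1/2 = 0.50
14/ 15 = 0.93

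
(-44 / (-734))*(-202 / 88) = -101/734 = -0.14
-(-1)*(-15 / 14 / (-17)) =15/238 = 0.06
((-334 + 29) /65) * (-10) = 610/13 = 46.92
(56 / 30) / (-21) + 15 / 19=599/855 = 0.70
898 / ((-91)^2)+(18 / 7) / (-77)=6836/91091 = 0.08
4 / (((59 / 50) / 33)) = 6600/59 = 111.86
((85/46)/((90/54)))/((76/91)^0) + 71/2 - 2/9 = 7532/207 = 36.39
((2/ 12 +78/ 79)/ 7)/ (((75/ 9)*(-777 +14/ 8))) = -1094/42871325 = 0.00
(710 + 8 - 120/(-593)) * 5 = 2129470/593 = 3591.01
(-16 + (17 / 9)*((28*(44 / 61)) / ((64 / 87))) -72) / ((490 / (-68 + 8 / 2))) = 42328/8967 = 4.72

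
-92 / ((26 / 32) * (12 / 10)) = -3680/39 = -94.36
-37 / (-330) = 37/330 = 0.11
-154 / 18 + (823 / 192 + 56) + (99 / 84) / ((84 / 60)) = 1483813/28224 = 52.57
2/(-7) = -2/7 = -0.29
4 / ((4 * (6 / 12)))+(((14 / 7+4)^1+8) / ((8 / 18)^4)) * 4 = 1437.22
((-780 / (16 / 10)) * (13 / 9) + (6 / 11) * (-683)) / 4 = -71063/264 = -269.18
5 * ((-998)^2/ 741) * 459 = 761943060/247 = 3084789.72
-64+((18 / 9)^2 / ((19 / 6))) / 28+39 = -24.95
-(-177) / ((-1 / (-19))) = 3363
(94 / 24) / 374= 47/4488 = 0.01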